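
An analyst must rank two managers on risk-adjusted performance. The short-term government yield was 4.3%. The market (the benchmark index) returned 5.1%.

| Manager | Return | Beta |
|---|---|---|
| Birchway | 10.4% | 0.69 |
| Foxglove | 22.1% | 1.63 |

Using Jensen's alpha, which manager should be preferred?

Birchway: α = 10.4% − [4.3% + 0.69 × (5.1% − 4.3%)] = 5.548
Foxglove: α = 22.1% − [4.3% + 1.63 × (5.1% − 4.3%)] = 16.496
Highest: Foxglove (16.496).

Foxglove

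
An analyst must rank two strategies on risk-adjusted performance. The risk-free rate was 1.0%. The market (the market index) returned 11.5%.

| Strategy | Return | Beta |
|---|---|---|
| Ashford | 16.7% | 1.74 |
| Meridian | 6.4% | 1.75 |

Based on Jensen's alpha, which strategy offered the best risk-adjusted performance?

Ashford

Ashford: α = 16.7% − [1.0% + 1.74 × (11.5% − 1.0%)] = -2.570
Meridian: α = 6.4% − [1.0% + 1.75 × (11.5% − 1.0%)] = -12.975
Highest: Ashford (-2.570).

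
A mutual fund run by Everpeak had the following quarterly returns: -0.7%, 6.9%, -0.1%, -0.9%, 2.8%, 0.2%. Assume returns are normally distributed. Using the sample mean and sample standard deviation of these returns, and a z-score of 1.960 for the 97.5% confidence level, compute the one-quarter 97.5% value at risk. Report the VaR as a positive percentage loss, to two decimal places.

r̄ = (-0.7 + 6.9 − 0.1 − 0.9 + 2.8 + 0.2) / 6 = 8.20 / 6 = 1.3667%
Σ(r − r̄)² = 45.5933; sample σ = √(45.5933/5) = 3.0197%
VaR = −(r̄ − z·σ) = −(1.3667 − 1.960 × 3.0197) = −(-4.5519) = 4.5519%

4.55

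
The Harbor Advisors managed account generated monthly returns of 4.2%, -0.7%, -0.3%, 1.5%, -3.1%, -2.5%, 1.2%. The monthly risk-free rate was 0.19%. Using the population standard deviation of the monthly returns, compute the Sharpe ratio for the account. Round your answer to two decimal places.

-0.06

r̄ = (4.2 − 0.7 − 0.3 + 1.5 − 3.1 − 2.5 + 1.2) / 7 = 0.0429%
Σ(r − r̄)² = (4.2 − 0.0429)² + (-0.7 − 0.0429)² + (-0.3 − 0.0429)² + … = 37.7571
population σ = √(37.7571 / 7) = √5.3939 = 2.3225%
Sharpe = (r̄ − rf) / σ = (0.0429 − 0.19) / 2.3225 = -0.1471 / 2.3225 = -0.0633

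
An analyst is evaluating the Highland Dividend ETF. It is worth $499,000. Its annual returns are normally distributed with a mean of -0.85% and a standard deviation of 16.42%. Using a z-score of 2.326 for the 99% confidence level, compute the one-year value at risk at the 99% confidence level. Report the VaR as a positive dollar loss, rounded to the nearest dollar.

$194,824

Return at the 99% tail: μ − z·σ = -0.85% − 2.326 × 16.42% = -0.85 − 38.19292 = -39.04292%
VaR = −(-39.04292%) × $499,000 = 39.04292% × $499,000 = $194,824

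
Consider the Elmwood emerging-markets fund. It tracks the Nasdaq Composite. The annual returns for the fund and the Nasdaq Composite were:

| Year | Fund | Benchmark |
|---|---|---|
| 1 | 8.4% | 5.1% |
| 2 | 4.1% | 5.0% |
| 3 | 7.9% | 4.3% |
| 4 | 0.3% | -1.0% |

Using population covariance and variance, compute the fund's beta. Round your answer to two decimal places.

1.08

r̄p = 5.1750%,  r̄m = 3.3500%
Cov = Σ(rp − r̄p)(rm − r̄m) / 4 = 6.9163
Var(rm) = Σ(rm − r̄m)² / 4 = 6.4025
β = Cov / Var = 6.9163 / 6.4025 = 1.0802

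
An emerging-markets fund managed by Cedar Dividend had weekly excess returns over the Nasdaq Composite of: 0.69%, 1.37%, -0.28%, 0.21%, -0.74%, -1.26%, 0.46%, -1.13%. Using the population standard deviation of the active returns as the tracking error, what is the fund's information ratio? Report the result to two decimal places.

Mean return r̄ = -0.680 / 8 = -0.0850%
Σ(r − r̄)² = (0.69 − (-0.0850))² + (1.37 − (-0.0850))² + (-0.28 − (-0.0850))² + … = 6.0414
σ = √[6.0414 / 8] = 0.8690%
IR = r̄ / tracking error = -0.0850 / 0.8690 = -0.0978

-0.10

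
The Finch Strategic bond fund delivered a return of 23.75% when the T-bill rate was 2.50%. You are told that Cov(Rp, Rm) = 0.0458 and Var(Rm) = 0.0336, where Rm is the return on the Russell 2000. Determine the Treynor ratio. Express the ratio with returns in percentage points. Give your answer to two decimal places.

β = Cov / Var = 0.0458 / 0.0336 = 1.3631
Treynor = (Rp − Rf) / β = (23.75% − 2.50%) / 1.3631 = 21.25 / 1.3631 = 15.5895

15.59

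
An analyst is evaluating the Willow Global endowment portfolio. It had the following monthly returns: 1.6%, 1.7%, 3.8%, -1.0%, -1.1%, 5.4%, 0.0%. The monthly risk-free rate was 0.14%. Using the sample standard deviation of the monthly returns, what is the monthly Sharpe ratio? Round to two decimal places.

r̄ = (1.6 + 1.7 + 3.8 − 1 − 1.1 + 5.4 + 0) / 7 = 10.40 / 7 = 1.4857%
Sample σ = √[Σ(r − r̄)² / 6] = √[35.8086 / 6] = √5.9681 = 2.4430%
Sharpe = (r̄ − rf) / σ = (1.4857 − 0.14) / 2.4430 = 1.3457 / 2.4430 = 0.5508

0.55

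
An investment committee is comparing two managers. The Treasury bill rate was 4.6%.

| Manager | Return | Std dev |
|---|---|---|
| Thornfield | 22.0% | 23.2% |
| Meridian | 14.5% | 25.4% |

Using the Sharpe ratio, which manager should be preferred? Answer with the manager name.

Thornfield: Sharpe ratio = (22.0% − 4.6%) / 23.2% = 0.750
Meridian: Sharpe ratio = (14.5% − 4.6%) / 25.4% = 0.390
Highest: Thornfield (0.750).

Thornfield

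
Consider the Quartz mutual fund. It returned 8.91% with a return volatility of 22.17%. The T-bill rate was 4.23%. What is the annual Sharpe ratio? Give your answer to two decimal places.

0.21

Sharpe = (Rp − Rf) / σp = (8.91% − 4.23%) / 22.17% = 4.68% / 22.17% = 0.2111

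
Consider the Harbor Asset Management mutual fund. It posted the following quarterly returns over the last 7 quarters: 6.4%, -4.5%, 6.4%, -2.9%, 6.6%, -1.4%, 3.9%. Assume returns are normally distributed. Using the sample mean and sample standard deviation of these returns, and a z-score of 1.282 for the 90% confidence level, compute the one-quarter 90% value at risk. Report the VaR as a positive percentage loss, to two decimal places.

4.15

μ = (6.4 − 4.5 + 6.4 − 2.9 + 6.6 − 1.4 + 3.9) / 7 = 14.50 / 7 = 2.0714%
Sample σ = √[Σ(r − μ)² / 6] = √[141.2743 / 6] = √23.5457 = 4.8524%
VaR = −(μ − z·σ) = −(2.0714 − 1.282 × 4.8524) = −(-4.1494) = 4.1494%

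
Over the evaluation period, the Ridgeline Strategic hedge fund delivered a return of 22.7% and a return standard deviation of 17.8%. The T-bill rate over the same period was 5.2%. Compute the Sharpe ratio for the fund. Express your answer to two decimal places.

Sharpe = (Rp − Rf) / σp = (22.7% − 5.2%) / 17.8% = 17.50% / 17.8% = 0.9831

0.98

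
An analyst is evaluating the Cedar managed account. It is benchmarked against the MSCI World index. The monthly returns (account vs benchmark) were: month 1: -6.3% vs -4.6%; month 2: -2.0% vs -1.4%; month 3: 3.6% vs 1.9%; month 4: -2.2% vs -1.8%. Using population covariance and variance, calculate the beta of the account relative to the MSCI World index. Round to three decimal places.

r̄p = -1.7250%,  r̄m = -1.4750%
Cov = Σ(rp − r̄p)(rm − r̄m) / 4 = 8.1006
Var(rm) = Σ(rm − r̄m)² / 4 = 5.3169
β = Cov / Var = 8.1006 / 5.3169 = 1.5236

1.524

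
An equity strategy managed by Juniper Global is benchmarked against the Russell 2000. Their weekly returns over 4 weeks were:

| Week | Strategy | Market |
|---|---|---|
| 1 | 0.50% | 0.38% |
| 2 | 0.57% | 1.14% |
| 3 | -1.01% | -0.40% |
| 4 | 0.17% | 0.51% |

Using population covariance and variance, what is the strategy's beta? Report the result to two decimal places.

1.03

r̄p = 0.0575%,  r̄m = 0.4075%
Cov = Σ(rp − r̄p)(rm − r̄m) / 4 = 0.3092
Var(rm) = Σ(rm − r̄m)² / 4 = 0.3000
β = Cov / Var = 0.3092 / 0.3000 = 1.0307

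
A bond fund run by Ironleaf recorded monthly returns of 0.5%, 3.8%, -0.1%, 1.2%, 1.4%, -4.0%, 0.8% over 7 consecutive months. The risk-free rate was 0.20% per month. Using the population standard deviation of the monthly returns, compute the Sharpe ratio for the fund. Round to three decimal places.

0.145

Mean return r̄ = 3.60 / 7 = 0.5143%
Population std dev = √[32.8886 / 7] = 2.1676%
Sharpe = (r̄ − rf) / σ = (0.5143 − 0.2) / 2.1676 = 0.3143 / 2.1676 = 0.1450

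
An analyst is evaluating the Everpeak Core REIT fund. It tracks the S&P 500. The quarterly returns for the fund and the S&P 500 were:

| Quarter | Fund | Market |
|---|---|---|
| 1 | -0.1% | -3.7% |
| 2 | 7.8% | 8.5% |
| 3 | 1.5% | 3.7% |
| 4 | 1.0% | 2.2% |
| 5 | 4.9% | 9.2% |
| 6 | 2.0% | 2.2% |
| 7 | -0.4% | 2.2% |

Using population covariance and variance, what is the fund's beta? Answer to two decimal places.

r̄p = 2.3857%,  r̄m = 3.4714%
Cov = Σ(rp − r̄p)(rm − r̄m) / 7 = 9.2924
Var(rm) = Σ(rm − r̄m)² / 7 = 16.3478
β = Cov / Var = 9.2924 / 16.3478 = 0.5684

0.57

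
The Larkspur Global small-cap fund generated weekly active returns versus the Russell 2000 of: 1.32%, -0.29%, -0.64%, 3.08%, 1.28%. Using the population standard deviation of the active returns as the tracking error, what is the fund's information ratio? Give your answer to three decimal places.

0.714

Mean return μ = 4.750 / 5 = 0.9500%
Σ(r − μ)² = (1.32 − 0.9500)² + (-0.29 − 0.9500)² + (-0.64 − 0.9500)² + … = 8.8484
σ = √[8.8484 / 5] = 1.3303%
IR = μ / tracking error = 0.9500 / 1.3303 = 0.7141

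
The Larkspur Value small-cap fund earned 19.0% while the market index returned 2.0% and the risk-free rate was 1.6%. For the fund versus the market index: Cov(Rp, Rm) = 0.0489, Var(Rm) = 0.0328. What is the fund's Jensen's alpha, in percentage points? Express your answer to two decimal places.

16.80

β = Cov / Var = 0.0489 / 0.0328 = 1.4909
E[R] = Rf + β(Rm − Rf) = 1.6% + 1.4909 × (2.0% − 1.6%) = 2.1964%
α = Rp − E[R] = 19.0% − 2.1964% = 16.8036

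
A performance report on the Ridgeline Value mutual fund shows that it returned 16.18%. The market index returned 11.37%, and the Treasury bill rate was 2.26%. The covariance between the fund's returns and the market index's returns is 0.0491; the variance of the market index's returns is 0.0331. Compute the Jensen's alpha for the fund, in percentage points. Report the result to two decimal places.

0.41

β = Cov / Var = 0.0491 / 0.0331 = 1.4834
E[R] = Rf + β(Rm − Rf) = 2.26% + 1.4834 × (11.37% − 2.26%) = 15.7738%
α = Rp − E[R] = 16.18% − 15.7738% = 0.4062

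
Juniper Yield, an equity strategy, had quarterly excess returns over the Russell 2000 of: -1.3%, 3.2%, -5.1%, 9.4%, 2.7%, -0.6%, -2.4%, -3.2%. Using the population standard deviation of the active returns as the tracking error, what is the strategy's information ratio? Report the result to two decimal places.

0.08

r̄ = (-1.3 + 3.2 − 5.1 + 9.4 + 2.7 − 0.6 − 2.4 − 3.2) / 8 = 0.3375%
Population std dev = √[149.0388 / 8] = 4.3162%
IR = r̄ / tracking error = 0.3375 / 4.3162 = 0.0782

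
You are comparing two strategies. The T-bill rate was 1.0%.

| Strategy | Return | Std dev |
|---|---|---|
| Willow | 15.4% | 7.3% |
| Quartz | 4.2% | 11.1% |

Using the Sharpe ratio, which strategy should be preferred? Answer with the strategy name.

Willow

Willow: Sharpe ratio = (15.4% − 1.0%) / 7.3% = 1.973
Quartz: Sharpe ratio = (4.2% − 1.0%) / 11.1% = 0.288
Highest: Willow (1.973).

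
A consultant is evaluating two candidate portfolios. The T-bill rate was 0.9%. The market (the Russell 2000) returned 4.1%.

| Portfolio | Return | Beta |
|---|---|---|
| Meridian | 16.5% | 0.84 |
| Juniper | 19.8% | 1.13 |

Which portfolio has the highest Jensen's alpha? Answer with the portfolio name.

Juniper

Meridian: α = 16.5% − [0.9% + 0.84 × (4.1% − 0.9%)] = 12.912
Juniper: α = 19.8% − [0.9% + 1.13 × (4.1% − 0.9%)] = 15.284
Highest: Juniper (15.284).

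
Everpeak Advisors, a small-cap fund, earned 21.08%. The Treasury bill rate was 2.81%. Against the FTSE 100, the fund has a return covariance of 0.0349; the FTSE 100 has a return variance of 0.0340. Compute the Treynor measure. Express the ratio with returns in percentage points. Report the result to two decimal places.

β = Cov / Var = 0.0349 / 0.0340 = 1.0265
Treynor = (Rp − Rf) / β = (21.08% − 2.81%) / 1.0265 = 18.27 / 1.0265 = 17.7983

17.80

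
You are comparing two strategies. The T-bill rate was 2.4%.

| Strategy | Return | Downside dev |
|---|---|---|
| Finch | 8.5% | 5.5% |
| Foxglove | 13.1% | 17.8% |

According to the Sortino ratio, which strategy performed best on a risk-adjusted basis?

Finch

Finch: Sortino ratio = (8.5% − 2.4%) / 5.5% = 1.109
Foxglove: Sortino ratio = (13.1% − 2.4%) / 17.8% = 0.601
Highest: Finch (1.109).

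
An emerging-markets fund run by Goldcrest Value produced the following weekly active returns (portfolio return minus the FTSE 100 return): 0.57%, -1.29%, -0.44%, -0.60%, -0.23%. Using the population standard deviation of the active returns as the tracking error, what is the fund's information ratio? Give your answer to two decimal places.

-0.66

μ = (0.57 − 1.29 − 0.44 − 0.6 − 0.23) / 5 = -0.3980%
Σ(r − μ)² = 1.8035; population σ = √(1.8035/5) = 0.6006%
IR = μ / tracking error = -0.3980 / 0.6006 = -0.6627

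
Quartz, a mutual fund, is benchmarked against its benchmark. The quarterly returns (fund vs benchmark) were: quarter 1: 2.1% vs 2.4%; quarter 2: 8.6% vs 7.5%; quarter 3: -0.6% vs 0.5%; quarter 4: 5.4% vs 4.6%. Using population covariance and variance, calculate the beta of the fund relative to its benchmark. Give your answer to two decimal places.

r̄p = 3.8750%,  r̄m = 3.7500%
Cov = Σ(rp − r̄p)(rm − r̄m) / 4 = 8.9888
Var(rm) = Σ(rm − r̄m)² / 4 = 6.7925
β = Cov / Var = 8.9888 / 6.7925 = 1.3233

1.32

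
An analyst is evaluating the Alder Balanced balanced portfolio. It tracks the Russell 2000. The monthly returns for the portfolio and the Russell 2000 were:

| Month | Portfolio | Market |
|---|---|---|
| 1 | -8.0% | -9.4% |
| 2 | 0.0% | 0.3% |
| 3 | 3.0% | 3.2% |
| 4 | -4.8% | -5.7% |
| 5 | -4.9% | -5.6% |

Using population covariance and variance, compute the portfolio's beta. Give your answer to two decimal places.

0.86

r̄p = -2.9400%,  r̄m = -3.4400%
Cov = Σ(rp − r̄p)(rm − r̄m) / 5 = 17.8064
Var(rm) = Σ(rm − r̄m)² / 5 = 20.6744
β = Cov / Var = 17.8064 / 20.6744 = 0.8613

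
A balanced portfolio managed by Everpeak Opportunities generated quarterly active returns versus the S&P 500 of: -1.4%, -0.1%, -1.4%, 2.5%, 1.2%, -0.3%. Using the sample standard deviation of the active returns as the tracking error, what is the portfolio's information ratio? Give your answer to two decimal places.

0.05

Mean return r̄ = 0.50 / 6 = 0.0833%
Sample std dev = √[11.6683 / 5] = 1.5276%
IR = r̄ / tracking error = 0.0833 / 1.5276 = 0.0545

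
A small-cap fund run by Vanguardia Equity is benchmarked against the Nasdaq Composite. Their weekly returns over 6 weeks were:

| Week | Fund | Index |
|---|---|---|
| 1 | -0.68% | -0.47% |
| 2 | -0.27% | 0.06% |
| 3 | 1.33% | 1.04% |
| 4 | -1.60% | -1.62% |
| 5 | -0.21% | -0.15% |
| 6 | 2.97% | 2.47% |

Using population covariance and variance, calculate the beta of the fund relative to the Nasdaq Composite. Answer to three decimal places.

r̄p = 0.2567%,  r̄m = 0.2217%
Cov = Σ(rp − r̄p)(rm − r̄m) / 6 = 1.8841
Var(rm) = Σ(rm − r̄m)² / 6 = 1.6265
β = Cov / Var = 1.8841 / 1.6265 = 1.1584

1.158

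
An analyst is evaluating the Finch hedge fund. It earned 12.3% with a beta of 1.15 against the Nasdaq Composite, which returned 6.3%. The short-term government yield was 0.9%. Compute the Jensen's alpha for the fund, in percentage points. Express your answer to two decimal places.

CAPM expected return = Rf + β(Rm − Rf) = 0.9% + 1.15 × (6.3% − 0.9%) = 0.9 + 1.15 × 5.40 = 7.1100%
Jensen's α = Rp − E[R] = 12.3% − 7.1100% = 5.1900

5.19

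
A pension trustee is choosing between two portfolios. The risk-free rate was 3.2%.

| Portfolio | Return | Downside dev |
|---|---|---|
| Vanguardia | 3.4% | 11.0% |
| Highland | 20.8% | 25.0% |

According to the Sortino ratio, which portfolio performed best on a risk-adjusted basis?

Highland

Vanguardia: Sortino ratio = (3.4% − 3.2%) / 11.0% = 0.018
Highland: Sortino ratio = (20.8% − 3.2%) / 25.0% = 0.704
Highest: Highland (0.704).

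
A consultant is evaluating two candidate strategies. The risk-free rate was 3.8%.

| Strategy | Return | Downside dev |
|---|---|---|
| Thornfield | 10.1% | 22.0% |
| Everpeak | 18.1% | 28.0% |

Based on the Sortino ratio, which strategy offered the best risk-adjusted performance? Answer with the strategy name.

Everpeak

Thornfield: Sortino ratio = (10.1% − 3.8%) / 22.0% = 0.286
Everpeak: Sortino ratio = (18.1% − 3.8%) / 28.0% = 0.511
Highest: Everpeak (0.511).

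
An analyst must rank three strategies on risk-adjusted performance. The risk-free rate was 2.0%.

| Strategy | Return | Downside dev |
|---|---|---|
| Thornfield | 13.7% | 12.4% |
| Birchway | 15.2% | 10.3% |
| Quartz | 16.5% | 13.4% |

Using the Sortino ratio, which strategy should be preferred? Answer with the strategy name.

Birchway

Thornfield: Sortino ratio = (13.7% − 2.0%) / 12.4% = 0.944
Birchway: Sortino ratio = (15.2% − 2.0%) / 10.3% = 1.282
Quartz: Sortino ratio = (16.5% − 2.0%) / 13.4% = 1.082
Highest: Birchway (1.282).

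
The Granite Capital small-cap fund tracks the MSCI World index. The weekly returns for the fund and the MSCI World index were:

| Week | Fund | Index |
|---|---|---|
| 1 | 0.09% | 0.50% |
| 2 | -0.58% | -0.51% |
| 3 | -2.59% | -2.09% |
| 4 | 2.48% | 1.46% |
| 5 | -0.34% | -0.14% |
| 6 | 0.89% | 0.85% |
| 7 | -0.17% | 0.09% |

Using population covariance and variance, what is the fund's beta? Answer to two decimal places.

1.31

r̄p = -0.0314%,  r̄m = 0.0229%
Cov = Σ(rp − r̄p)(rm − r̄m) / 7 = 1.4526
Var(rm) = Σ(rm − r̄m)² / 7 = 1.1080
β = Cov / Var = 1.4526 / 1.1080 = 1.3110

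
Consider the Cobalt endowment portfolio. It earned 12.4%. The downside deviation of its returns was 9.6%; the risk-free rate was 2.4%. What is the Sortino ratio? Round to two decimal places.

Sortino = (Rp − Rf) / σd = (12.4% − 2.4%) / 9.6% = 10.00% / 9.6% = 1.0417

1.04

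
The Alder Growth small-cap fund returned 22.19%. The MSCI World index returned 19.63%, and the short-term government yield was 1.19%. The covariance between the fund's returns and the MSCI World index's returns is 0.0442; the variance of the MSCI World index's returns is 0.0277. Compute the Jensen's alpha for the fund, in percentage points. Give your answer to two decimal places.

-8.42

β = Cov / Var = 0.0442 / 0.0277 = 1.5957
E[R] = Rf + β(Rm − Rf) = 1.19% + 1.5957 × (19.63% − 1.19%) = 30.6147%
α = Rp − E[R] = 22.19% − 30.6147% = -8.4247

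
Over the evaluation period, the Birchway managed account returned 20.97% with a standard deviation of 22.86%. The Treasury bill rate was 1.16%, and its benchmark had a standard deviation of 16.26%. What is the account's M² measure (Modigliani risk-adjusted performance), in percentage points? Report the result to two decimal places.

Sharpe = (Rp − Rf) / σp = (20.97% − 1.16%) / 22.86% = 0.8666
M² = Rf + Sharpe × σm = 1.16% + 0.8666 × 16.26% = 15.2509%

15.25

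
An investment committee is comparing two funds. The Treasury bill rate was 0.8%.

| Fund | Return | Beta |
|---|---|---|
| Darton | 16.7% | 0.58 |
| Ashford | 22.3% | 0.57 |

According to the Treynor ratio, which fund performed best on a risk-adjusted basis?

Ashford

Darton: Treynor = (16.7% − 0.8%) / 0.58 = 27.414
Ashford: Treynor = (22.3% − 0.8%) / 0.57 = 37.719
Highest: Ashford (37.719).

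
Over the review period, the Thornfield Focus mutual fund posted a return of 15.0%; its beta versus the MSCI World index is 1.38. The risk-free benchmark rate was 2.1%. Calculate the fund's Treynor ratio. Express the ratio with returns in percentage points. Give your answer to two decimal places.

Treynor = (Rp − Rf) / β = (15.0% − 2.1%) / 1.38 = 12.90 / 1.38 = 9.3478

9.35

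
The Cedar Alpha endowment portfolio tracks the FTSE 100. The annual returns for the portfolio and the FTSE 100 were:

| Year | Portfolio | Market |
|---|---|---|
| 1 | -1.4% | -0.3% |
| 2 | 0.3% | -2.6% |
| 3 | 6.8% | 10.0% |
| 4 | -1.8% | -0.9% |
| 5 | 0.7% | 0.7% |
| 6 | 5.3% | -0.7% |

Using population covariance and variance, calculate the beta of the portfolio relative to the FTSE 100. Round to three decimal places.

0.546

r̄p = 1.6500%,  r̄m = 1.0333%
Cov = Σ(rp − r̄p)(rm − r̄m) / 6 = 9.3017
Var(rm) = Σ(rm − r̄m)² / 6 = 17.0389
β = Cov / Var = 9.3017 / 17.0389 = 0.5459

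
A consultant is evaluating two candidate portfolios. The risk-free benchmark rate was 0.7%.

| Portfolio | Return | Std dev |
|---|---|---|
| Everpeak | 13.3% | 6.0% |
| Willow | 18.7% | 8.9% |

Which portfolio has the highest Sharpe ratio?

Everpeak: Sharpe ratio = (13.3% − 0.7%) / 6.0% = 2.100
Willow: Sharpe ratio = (18.7% − 0.7%) / 8.9% = 2.022
Highest: Everpeak (2.100).

Everpeak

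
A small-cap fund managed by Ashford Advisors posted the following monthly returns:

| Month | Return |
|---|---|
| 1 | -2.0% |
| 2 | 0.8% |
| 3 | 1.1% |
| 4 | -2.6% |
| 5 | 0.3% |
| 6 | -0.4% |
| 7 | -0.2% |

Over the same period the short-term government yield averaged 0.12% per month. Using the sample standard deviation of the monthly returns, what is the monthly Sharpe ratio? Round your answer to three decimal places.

r̄ = (-2 + 0.8 + 1.1 − 2.6 + 0.3 − 0.4 − 0.2) / 7 = -0.4286%
Σ(r − r̄)² = (-2 − (-0.4286))² + (0.8 − (-0.4286))² + … = 11.6143
σ = √[11.6143 / 6] = 1.3913%
Sharpe = (r̄ − rf) / σ = (-0.4286 − 0.12) / 1.3913 = -0.5486 / 1.3913 = -0.3943

-0.394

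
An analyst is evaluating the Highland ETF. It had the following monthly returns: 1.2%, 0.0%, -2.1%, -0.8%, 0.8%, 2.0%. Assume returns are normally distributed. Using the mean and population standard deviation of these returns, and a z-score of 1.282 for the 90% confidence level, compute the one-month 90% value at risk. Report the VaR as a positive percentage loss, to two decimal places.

Mean return μ = 1.10 / 6 = 0.1833%
Σ(r − μ)² = (1.2 − 0.1833)² + (0 − 0.1833)² + (-2.1 − 0.1833)² + … = 10.9283
population σ = √(10.9283 / 6) = √1.8214 = 1.3496%
VaR = −(μ − z·σ) = −(0.1833 − 1.282 × 1.3496) = −(-1.5469) = 1.5469%

1.55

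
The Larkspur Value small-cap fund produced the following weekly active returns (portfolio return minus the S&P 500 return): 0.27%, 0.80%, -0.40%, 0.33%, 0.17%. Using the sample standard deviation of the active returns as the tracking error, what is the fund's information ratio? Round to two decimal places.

r̄ = (0.27 + 0.8 − 0.4 + 0.33 + 0.17) / 5 = 1.170 / 5 = 0.2340%
Σ(r − r̄)² = (0.27 − 0.2340)² + (0.8 − 0.2340)² + (-0.4 − 0.2340)² + … = 0.7369
sample σ = √(0.7369 / 4) = √0.1842 = 0.4292%
IR = r̄ / tracking error = 0.2340 / 0.4292 = 0.5452

0.55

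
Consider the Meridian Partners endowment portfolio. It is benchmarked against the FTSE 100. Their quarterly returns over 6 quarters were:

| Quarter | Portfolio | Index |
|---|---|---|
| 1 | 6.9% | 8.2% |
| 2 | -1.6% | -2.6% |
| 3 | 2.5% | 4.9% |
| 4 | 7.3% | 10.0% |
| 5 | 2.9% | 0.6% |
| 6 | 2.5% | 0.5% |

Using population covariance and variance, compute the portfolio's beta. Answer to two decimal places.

r̄p = 3.4167%,  r̄m = 3.6000%
Cov = Σ(rp − r̄p)(rm − r̄m) / 6 = 12.5300
Var(rm) = Σ(rm − r̄m)² / 6 = 20.1433
β = Cov / Var = 12.5300 / 20.1433 = 0.6220

0.62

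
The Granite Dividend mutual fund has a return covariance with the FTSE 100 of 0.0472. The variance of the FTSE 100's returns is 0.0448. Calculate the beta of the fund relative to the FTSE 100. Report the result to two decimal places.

1.05

β = Cov(Rp, Rm) / Var(Rm) = 0.0472 / 0.0448 = 1.0536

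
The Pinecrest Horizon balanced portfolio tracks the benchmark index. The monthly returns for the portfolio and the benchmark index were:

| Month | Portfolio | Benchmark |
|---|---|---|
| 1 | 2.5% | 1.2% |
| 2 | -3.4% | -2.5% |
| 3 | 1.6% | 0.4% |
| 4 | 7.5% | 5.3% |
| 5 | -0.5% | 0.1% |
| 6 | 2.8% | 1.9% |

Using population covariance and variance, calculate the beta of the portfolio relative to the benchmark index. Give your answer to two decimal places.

r̄p = 1.7500%,  r̄m = 1.0667%
Cov = Σ(rp − r̄p)(rm − r̄m) / 6 = 7.6600
Var(rm) = Σ(rm − r̄m)² / 6 = 5.4556
β = Cov / Var = 7.6600 / 5.4556 = 1.4041

1.40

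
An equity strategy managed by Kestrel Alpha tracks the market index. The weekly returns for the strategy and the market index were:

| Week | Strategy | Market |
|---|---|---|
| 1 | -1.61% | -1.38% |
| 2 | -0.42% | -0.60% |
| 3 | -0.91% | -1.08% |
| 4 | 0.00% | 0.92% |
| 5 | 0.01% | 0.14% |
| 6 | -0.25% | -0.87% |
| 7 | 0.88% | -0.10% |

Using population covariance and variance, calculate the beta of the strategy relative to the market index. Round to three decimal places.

0.687

r̄p = -0.3286%,  r̄m = -0.4243%
Cov = Σ(rp − r̄p)(rm − r̄m) / 7 = 0.3731
Var(rm) = Σ(rm − r̄m)² / 7 = 0.5434
β = Cov / Var = 0.3731 / 0.5434 = 0.6866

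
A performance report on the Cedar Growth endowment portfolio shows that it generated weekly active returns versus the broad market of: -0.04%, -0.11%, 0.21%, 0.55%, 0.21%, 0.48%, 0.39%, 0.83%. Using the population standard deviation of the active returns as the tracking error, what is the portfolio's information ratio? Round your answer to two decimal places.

Mean return r̄ = 2.520 / 8 = 0.3150%
Population std dev = √[0.6820 / 8] = 0.2920%
IR = r̄ / tracking error = 0.3150 / 0.2920 = 1.0788

1.08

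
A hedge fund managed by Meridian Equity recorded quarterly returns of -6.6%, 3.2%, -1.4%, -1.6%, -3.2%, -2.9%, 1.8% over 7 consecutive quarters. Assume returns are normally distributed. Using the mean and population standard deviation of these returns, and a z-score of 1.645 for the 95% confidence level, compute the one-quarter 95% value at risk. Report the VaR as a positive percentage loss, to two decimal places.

Mean return μ = -10.70 / 7 = -1.5286%
Population σ = √[Σ(r − μ)² / 7] = √[63.8543 / 7] = √9.1220 = 3.0203%
VaR = −(μ − z·σ) = −(-1.5286 − 1.645 × 3.0203) = −(-6.4970) = 6.4970%

6.50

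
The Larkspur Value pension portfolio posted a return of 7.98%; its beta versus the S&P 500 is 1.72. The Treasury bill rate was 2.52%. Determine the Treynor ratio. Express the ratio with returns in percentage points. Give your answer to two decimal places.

Treynor = (Rp − Rf) / β = (7.98% − 2.52%) / 1.72 = 5.46 / 1.72 = 3.1744

3.17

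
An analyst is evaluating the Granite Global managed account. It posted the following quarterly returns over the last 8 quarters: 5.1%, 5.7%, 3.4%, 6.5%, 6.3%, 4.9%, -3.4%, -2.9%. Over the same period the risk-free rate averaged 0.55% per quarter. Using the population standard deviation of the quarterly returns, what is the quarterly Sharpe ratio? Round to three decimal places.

r̄ = (5.1 + 5.7 + 3.4 + 6.5 + 6.3 + 4.9 − 3.4 − 2.9) / 8 = 25.60 / 8 = 3.2000%
Population std dev = √[114.0600 / 8] = 3.7759%
Sharpe = (r̄ − rf) / σ = (3.2000 − 0.55) / 3.7759 = 2.6500 / 3.7759 = 0.7018

0.702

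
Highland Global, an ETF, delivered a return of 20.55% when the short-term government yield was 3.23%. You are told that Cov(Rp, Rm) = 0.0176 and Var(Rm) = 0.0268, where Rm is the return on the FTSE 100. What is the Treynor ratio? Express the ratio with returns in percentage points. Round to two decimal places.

β = Cov / Var = 0.0176 / 0.0268 = 0.6567
Treynor = (Rp − Rf) / β = (20.55% − 3.23%) / 0.6567 = 17.32 / 0.6567 = 26.3743

26.37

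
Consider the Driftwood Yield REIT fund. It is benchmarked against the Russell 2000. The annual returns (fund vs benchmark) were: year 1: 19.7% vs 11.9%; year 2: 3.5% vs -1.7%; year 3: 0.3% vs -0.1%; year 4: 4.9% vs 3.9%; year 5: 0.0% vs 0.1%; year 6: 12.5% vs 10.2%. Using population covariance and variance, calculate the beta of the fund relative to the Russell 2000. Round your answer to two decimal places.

1.27

r̄p = 6.8167%,  r̄m = 4.0500%
Cov = Σ(rp − r̄p)(rm − r̄m) / 6 = 34.9025
Var(rm) = Σ(rm − r̄m)² / 6 = 27.5592
β = Cov / Var = 34.9025 / 27.5592 = 1.2665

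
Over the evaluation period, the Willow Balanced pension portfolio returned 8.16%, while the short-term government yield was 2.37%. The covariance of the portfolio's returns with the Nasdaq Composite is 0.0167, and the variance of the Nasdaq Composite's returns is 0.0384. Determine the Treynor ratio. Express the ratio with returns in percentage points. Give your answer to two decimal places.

13.31

β = Cov / Var = 0.0167 / 0.0384 = 0.4349
Treynor = (Rp − Rf) / β = (8.16% − 2.37%) / 0.4349 = 5.79 / 0.4349 = 13.3134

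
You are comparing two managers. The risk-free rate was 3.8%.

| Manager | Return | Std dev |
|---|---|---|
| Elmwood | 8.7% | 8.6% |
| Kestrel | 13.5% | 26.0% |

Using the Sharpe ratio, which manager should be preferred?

Elmwood: Sharpe ratio = (8.7% − 3.8%) / 8.6% = 0.570
Kestrel: Sharpe ratio = (13.5% − 3.8%) / 26.0% = 0.373
Highest: Elmwood (0.570).

Elmwood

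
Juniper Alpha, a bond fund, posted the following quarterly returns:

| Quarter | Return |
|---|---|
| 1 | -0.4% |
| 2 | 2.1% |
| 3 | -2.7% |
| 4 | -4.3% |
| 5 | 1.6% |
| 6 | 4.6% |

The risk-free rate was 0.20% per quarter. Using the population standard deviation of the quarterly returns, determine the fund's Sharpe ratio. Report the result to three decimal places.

r̄ = (-0.4 + 2.1 − 2.7 − 4.3 + 1.6 + 4.6) / 6 = 0.1500%
Σ(r − r̄)² = (-0.4 − 0.1500)² + (2.1 − 0.1500)² + … = 53.9350
population σ = √(53.9350 / 6) = √8.9892 = 2.9982%
Sharpe = (r̄ − rf) / σ = (0.1500 − 0.2) / 2.9982 = -0.0500 / 2.9982 = -0.0167

-0.017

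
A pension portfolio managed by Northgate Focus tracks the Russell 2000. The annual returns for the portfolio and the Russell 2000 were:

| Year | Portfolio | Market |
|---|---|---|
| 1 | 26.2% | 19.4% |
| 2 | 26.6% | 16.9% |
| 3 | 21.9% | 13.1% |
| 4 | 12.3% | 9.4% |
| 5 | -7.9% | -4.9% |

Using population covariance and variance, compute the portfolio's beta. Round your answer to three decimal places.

1.497

r̄p = 15.8200%,  r̄m = 10.7800%
Cov = Σ(rp − r̄p)(rm − r̄m) / 5 = 109.2684
Var(rm) = Σ(rm − r̄m)² / 5 = 72.9816
β = Cov / Var = 109.2684 / 72.9816 = 1.4972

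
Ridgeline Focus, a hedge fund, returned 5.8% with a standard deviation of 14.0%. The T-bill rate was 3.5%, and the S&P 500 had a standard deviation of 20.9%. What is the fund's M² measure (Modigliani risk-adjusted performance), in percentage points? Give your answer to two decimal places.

6.93

Sharpe = (Rp − Rf) / σp = (5.8% − 3.5%) / 14.0% = 0.1643
M² = Rf + Sharpe × σm = 3.5% + 0.1643 × 20.9% = 6.9339%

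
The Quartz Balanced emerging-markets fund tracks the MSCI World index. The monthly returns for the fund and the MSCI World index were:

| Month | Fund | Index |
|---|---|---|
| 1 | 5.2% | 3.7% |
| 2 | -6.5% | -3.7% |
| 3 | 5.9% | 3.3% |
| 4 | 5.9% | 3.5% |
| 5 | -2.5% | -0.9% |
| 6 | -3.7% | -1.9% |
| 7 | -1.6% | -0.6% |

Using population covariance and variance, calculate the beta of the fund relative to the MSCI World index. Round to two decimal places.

1.72

r̄p = 0.3857%,  r̄m = 0.4857%
Cov = Σ(rp − r̄p)(rm − r̄m) / 7 = 13.1912
Var(rm) = Σ(rm − r̄m)² / 7 = 7.6641
β = Cov / Var = 13.1912 / 7.6641 = 1.7212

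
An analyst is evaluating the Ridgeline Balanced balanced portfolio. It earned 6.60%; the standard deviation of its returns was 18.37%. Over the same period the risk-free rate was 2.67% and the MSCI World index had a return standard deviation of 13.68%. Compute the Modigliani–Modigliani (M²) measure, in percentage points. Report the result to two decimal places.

Sharpe = (Rp − Rf) / σp = (6.60% − 2.67%) / 18.37% = 0.2139
M² = Rf + Sharpe × σm = 2.67% + 0.2139 × 13.68% = 5.5962%

5.60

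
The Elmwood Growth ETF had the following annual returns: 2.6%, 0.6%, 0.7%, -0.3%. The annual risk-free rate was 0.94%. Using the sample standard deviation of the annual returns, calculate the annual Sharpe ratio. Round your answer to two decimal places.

μ = (2.6 + 0.6 + 0.7 − 0.3) / 4 = 0.9000%
Sample σ = √[Σ(r − μ)² / 3] = √[4.4600 / 3] = √1.4867 = 1.2193%
Sharpe = (μ − rf) / σ = (0.9000 − 0.94) / 1.2193 = -0.0400 / 1.2193 = -0.0328

-0.03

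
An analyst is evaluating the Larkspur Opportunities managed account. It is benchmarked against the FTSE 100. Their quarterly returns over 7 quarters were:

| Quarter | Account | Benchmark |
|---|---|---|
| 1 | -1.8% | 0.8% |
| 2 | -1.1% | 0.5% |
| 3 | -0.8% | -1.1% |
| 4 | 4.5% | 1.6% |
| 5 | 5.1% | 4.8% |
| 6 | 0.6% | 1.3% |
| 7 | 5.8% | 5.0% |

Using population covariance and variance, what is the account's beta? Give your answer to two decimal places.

1.23

r̄p = 1.7571%,  r̄m = 1.8429%
Cov = Σ(rp − r̄p)(rm − r̄m) / 7 = 5.3833
Var(rm) = Σ(rm − r̄m)² / 7 = 4.3739
β = Cov / Var = 5.3833 / 4.3739 = 1.2308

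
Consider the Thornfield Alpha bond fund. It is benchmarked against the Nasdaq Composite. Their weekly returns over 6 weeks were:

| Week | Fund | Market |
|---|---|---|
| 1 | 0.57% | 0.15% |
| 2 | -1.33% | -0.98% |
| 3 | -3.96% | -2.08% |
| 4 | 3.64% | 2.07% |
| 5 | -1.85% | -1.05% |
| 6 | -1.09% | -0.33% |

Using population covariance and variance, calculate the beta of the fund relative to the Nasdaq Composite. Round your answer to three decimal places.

1.800

r̄p = -0.6700%,  r̄m = -0.3700%
Cov = Σ(rp − r̄p)(rm − r̄m) / 6 = 2.9959
Var(rm) = Σ(rm − r̄m)² / 6 = 1.6640
β = Cov / Var = 2.9959 / 1.6640 = 1.8004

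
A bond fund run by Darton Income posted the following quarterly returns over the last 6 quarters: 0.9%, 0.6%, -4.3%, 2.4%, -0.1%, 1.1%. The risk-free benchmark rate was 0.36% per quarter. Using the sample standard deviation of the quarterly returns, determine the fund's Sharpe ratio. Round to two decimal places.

Mean return μ = 0.60 / 6 = 0.1000%
Σ(r − μ)² = (0.9 − 0.1000)² + (0.6 − 0.1000)² + (-4.3 − 0.1000)² + … = 26.5800
sample σ = √(26.5800 / 5) = √5.3160 = 2.3056%
Sharpe = (μ − rf) / σ = (0.1000 − 0.36) / 2.3056 = -0.2600 / 2.3056 = -0.1128

-0.11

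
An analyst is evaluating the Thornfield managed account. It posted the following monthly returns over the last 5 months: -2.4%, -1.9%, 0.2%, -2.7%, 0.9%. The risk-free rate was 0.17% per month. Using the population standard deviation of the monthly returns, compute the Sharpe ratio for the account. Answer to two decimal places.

-0.93

r̄ = (-2.4 − 1.9 + 0.2 − 2.7 + 0.9) / 5 = -5.90 / 5 = -1.1800%
Population std dev = √[10.5480 / 5] = 1.4524%
Sharpe = (r̄ − rf) / σ = (-1.1800 − 0.17) / 1.4524 = -1.3500 / 1.4524 = -0.9295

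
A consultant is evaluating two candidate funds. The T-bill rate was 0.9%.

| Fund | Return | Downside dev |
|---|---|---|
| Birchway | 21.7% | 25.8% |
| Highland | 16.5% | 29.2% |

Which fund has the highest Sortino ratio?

Birchway: Sortino ratio = (21.7% − 0.9%) / 25.8% = 0.806
Highland: Sortino ratio = (16.5% − 0.9%) / 29.2% = 0.534
Highest: Birchway (0.806).

Birchway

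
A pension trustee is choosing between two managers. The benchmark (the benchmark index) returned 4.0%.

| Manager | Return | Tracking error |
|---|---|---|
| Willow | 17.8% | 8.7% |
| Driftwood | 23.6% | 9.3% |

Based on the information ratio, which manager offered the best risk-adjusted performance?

Driftwood

Willow: IR = (17.8% − 4.0%) / 8.7% = 1.586
Driftwood: IR = (23.6% − 4.0%) / 9.3% = 2.108
Highest: Driftwood (2.108).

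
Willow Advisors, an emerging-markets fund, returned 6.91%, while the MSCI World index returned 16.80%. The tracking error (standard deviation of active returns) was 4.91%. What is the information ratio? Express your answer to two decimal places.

-2.01

IR = (Rp − Rb) / TE = (6.91% − 16.80%) / 4.91% = -9.89% / 4.91% = -2.0143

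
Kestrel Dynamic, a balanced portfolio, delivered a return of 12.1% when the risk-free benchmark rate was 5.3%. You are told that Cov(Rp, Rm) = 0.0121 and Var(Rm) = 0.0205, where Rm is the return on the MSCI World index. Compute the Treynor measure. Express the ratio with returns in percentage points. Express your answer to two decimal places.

β = Cov / Var = 0.0121 / 0.0205 = 0.5902
Treynor = (Rp − Rf) / β = (12.1% − 5.3%) / 0.5902 = 6.80 / 0.5902 = 11.5215

11.52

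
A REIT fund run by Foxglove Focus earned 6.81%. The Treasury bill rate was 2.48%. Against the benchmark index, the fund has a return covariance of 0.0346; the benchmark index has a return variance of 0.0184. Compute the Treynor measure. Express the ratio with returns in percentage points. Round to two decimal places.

2.30

β = Cov / Var = 0.0346 / 0.0184 = 1.8804
Treynor = (Rp − Rf) / β = (6.81% − 2.48%) / 1.8804 = 4.33 / 1.8804 = 2.3027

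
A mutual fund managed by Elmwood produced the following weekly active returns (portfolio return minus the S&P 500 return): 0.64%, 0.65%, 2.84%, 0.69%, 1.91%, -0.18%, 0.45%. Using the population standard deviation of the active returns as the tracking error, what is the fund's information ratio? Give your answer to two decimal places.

1.06

Mean return r̄ = 7.000 / 7 = 1.0000%
Population std dev = √[6.2568 / 7] = 0.9454%
IR = r̄ / tracking error = 1.0000 / 0.9454 = 1.0578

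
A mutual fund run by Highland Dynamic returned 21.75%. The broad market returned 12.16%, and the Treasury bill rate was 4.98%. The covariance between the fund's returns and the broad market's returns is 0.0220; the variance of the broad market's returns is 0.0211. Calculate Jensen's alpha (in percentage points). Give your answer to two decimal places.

β = Cov / Var = 0.0220 / 0.0211 = 1.0427
E[R] = Rf + β(Rm − Rf) = 4.98% + 1.0427 × (12.16% − 4.98%) = 12.4666%
α = Rp − E[R] = 21.75% − 12.4666% = 9.2834

9.28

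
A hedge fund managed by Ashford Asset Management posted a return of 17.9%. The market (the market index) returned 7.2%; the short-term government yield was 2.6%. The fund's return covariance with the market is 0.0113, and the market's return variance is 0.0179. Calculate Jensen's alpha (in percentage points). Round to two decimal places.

12.40

β = Cov / Var = 0.0113 / 0.0179 = 0.6313
E[R] = Rf + β(Rm − Rf) = 2.6% + 0.6313 × (7.2% − 2.6%) = 5.5040%
α = Rp − E[R] = 17.9% − 5.5040% = 12.3960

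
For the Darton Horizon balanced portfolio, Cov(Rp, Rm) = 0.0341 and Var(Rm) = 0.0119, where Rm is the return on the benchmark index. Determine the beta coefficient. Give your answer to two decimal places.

β = Cov(Rp, Rm) / Var(Rm) = 0.0341 / 0.0119 = 2.8655

2.87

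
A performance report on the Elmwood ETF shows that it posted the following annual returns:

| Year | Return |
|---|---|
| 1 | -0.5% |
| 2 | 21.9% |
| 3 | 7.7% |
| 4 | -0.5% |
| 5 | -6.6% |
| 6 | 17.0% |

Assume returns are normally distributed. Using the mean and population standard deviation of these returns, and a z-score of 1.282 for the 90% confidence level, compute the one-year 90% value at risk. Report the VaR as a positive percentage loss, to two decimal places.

Mean return r̄ = 39.00 / 6 = 6.5000%
Σ(r − r̄)² = 618.4600; population σ = √(618.4600/6) = 10.1527%
VaR = −(r̄ − z·σ) = −(6.5000 − 1.282 × 10.1527) = −(-6.5158) = 6.5158%

6.52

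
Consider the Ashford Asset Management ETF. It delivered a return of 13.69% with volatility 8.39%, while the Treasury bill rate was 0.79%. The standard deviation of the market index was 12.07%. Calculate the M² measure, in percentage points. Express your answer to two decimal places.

Sharpe = (Rp − Rf) / σp = (13.69% − 0.79%) / 8.39% = 1.5375
M² = Rf + Sharpe × σm = 0.79% + 1.5375 × 12.07% = 19.3476%

19.35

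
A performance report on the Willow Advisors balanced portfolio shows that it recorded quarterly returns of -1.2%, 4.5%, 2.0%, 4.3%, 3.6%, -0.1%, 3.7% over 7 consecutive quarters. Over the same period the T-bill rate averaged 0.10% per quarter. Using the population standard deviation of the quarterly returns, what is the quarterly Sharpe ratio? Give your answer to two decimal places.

Mean return r̄ = 16.80 / 7 = 2.4000%
Σ(r − r̄)² = 30.5200; population σ = √(30.5200/7) = 2.0881%
Sharpe = (r̄ − rf) / σ = (2.4000 − 0.1) / 2.0881 = 2.3000 / 2.0881 = 1.1015

1.10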